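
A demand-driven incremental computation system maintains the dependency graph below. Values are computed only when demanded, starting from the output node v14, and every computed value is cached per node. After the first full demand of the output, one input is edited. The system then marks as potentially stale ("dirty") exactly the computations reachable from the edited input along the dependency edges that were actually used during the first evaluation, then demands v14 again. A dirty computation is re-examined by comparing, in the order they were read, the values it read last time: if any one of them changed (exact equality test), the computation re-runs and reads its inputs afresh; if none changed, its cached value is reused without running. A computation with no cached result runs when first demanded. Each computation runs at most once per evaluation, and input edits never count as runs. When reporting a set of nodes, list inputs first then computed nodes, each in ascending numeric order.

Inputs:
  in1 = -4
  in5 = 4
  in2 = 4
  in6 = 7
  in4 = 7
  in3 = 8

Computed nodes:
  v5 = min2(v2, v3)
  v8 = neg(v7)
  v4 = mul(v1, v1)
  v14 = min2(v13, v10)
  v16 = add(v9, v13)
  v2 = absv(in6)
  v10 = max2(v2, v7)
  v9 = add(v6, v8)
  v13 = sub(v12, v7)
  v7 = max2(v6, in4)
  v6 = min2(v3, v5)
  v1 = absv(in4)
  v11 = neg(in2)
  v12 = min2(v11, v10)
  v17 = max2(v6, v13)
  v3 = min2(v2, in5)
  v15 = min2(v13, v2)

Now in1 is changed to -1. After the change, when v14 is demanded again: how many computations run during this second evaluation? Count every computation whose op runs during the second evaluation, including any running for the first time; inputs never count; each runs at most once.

First evaluation (everything demanded from the output):
  v2 = absv(7) = 7
  v3 = min2(7, 4) = 4
  v5 = min2(7, 4) = 4
  v6 = min2(4, 4) = 4
  v7 = max2(4, 7) = 7
  v10 = max2(7, 7) = 7
  v11 = neg(4) = -4
  v12 = min2(-4, 7) = -4
  v13 = sub(-4, 7) = -11
  v14 = min2(-11, 7) = -11

Propagation after the edit:
  in1 feeds no computation that the output demands — nothing is marked dirty and nothing runs.

Key observation: in1 is never demanded by the output, so the edit triggers no recomputation at all.

Computations that run: none — 0 in total.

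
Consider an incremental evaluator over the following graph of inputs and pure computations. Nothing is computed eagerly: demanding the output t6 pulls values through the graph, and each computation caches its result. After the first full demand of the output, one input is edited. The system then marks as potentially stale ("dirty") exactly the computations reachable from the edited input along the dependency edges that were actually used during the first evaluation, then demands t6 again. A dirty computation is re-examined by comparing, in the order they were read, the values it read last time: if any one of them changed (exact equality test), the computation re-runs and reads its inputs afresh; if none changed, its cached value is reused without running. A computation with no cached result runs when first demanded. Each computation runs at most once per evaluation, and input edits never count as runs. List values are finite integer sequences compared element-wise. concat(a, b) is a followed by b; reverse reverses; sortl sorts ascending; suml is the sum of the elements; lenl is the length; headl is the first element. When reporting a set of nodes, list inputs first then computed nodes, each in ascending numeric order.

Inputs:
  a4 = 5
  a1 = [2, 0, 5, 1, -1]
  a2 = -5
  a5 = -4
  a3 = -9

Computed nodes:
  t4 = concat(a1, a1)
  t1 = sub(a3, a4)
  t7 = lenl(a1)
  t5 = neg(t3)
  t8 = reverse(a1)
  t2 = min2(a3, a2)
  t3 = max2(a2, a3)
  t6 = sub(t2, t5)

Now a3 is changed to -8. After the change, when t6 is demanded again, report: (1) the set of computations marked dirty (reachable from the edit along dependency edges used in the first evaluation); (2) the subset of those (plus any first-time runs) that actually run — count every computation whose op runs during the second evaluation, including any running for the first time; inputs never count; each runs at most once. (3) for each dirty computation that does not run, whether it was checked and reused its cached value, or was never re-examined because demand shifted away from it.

Initial pass — values computed on the first demand:
  t2 = min2(-9, -5) = -9
  t3 = max2(-5, -9) = -5
  t5 = neg(-5) = 5
  t6 = sub(-9, 5) = -14

Second demand — change propagation:
  t2: re-runs because a3 -9->-8; new result -8.
  t3: re-runs because a3 -9->-8; new result -5 (unchanged).
  t5: re-examined; everything it read last time is the same (t3 unchanged) — cache 5 kept, no run.
  t6: re-runs because t2 -9->-8; new result -13.

The important point: at t5 every value read last time is unchanged, so the dirty flag clears without a run.

Dirty set: t2, t3, t5, t6.
Run set: t2, t3, t6 (3 run).
Re-examined without running (cache reused): t5.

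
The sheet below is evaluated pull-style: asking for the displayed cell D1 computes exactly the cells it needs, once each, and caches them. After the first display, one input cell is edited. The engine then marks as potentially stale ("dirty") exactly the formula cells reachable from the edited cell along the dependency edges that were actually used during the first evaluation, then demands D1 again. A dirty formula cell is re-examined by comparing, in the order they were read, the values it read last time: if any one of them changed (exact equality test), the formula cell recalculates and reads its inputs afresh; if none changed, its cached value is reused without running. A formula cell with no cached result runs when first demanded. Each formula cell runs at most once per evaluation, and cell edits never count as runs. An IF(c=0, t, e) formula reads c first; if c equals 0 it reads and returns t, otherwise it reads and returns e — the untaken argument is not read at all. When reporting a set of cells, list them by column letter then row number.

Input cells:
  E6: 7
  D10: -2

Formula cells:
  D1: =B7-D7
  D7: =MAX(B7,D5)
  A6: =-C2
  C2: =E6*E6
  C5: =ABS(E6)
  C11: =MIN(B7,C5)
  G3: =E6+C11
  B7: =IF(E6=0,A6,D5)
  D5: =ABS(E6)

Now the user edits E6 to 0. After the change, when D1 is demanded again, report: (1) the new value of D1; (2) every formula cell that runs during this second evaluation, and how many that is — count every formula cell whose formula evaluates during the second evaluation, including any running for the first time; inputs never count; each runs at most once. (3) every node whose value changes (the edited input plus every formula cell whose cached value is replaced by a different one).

First demand of the output computes:
  D5 = ABS(7) = 7
  B7 = IF(E6=0: E6=7 -> else branch D5) = 7
  D7 = MAX(7, 7) = 7
  D1 = 7 - 7 = 0

After the edit, cleaning proceeds:
  C2: had never run; runs now, result 0.
  A6: had never run; runs now, result 0.
  D5: a read changed (E6 7->0) — executes, giving 0.
  B7: a read changed (E6 7->0; D5 7->0) — executes, giving 0.
  D7: a read changed (B7 7->0; D5 7->0) — executes, giving 0.
  D1: a read changed (B7 7->0; D7 7->0) — executes, giving 0 — identical to its old value.

Note the branch switch — A6, C2 had no cache and run now for the first time.

Demanding D1 again yields 0.
6 formula cells run: A6, B7, C2, D1, D5, D7.
The nodes whose values change: B7, D5, D7, E6.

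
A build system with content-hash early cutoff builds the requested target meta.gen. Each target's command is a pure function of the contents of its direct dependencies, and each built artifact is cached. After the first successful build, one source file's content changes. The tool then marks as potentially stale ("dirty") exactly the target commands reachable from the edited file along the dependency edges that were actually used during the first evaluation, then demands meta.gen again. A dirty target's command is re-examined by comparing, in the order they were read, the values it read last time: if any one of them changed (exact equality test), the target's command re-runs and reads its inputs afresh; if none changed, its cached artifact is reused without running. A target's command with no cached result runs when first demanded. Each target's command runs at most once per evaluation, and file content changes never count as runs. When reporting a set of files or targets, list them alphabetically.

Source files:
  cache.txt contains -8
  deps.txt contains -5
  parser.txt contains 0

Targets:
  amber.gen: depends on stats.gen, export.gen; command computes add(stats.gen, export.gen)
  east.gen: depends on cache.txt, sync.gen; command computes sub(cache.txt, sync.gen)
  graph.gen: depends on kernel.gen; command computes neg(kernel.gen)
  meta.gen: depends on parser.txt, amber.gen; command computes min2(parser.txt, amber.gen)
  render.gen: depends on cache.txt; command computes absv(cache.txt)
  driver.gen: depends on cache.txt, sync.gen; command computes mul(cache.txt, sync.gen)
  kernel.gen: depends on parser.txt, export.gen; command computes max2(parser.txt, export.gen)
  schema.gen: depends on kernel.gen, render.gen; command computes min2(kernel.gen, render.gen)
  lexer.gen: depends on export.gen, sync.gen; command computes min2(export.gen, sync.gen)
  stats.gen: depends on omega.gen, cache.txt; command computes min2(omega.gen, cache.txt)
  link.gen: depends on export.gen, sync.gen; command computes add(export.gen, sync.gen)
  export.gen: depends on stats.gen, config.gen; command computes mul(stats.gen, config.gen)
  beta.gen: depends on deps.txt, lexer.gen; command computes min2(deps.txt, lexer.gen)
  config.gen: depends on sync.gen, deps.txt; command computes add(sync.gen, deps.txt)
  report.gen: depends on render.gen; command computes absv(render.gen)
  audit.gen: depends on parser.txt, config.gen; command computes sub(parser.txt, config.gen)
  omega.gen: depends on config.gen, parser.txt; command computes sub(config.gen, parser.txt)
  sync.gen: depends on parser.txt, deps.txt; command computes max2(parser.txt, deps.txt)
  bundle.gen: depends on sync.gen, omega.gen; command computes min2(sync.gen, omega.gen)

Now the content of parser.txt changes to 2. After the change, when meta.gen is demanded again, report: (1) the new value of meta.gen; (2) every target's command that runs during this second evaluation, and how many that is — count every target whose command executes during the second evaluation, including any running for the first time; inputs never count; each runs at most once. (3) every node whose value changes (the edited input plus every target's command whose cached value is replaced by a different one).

First evaluation (everything demanded from the output):
  sync.gen = max2(0, -5) = 0
  config.gen = add(0, -5) = -5
  omega.gen = sub(-5, 0) = -5
  stats.gen = min2(-5, -8) = -8
  export.gen = mul(-8, -5) = 40
  amber.gen = add(-8, 40) = 32
  meta.gen = min2(0, 32) = 0

Propagation after the edit:
  sync.gen: runs — parser.txt 0->2; result 2.
  config.gen: runs — sync.gen 0->2; result -3.
  omega.gen: runs — config.gen -5->-3; parser.txt 0->2; result -5 (same value as before).
  stats.gen: checked — values it read are unchanged (omega.gen unchanged, cache.txt unchanged); reused cached -8 without running.
  export.gen: runs — config.gen -5->-3; result 24.
  amber.gen: runs — export.gen 40->24; result 16.
  meta.gen: runs — parser.txt 0->2; amber.gen 32->16; result 2.

Key observation: the cutoff stops propagation at stats.gen — its inputs' values are unchanged, so it reuses its cache.

New value of meta.gen: 2.
Target commands that run: amber.gen, config.gen, export.gen, meta.gen, omega.gen, sync.gen — 6 in total.
Values that change: amber.gen, config.gen, export.gen, meta.gen, parser.txt, sync.gen.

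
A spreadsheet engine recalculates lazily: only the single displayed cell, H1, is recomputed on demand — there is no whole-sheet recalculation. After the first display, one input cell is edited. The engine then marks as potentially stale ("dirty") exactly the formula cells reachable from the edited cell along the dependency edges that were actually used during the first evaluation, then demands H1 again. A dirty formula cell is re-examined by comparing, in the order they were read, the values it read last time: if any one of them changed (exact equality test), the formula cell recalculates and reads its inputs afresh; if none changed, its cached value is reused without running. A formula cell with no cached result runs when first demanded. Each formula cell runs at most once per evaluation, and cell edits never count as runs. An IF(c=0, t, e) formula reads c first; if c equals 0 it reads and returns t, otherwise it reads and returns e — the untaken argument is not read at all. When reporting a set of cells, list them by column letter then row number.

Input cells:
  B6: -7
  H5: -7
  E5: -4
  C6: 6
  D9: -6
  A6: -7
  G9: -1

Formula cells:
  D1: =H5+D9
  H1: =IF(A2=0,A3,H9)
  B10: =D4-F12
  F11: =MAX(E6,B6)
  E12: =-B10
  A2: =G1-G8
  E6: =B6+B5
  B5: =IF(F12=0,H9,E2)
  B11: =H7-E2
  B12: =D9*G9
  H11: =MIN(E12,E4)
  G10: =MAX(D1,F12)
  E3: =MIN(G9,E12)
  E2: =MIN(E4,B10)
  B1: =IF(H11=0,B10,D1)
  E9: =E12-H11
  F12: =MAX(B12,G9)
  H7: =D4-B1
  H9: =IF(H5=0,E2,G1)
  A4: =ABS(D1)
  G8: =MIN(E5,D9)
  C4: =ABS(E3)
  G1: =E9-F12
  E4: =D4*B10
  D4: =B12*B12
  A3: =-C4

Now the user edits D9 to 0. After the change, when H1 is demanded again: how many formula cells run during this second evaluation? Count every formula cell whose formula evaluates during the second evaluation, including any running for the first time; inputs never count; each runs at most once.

Formula cells that run: A2, B10, B12, D4, E4, E9, E12, F12, G1, G8, H1, H9, H11 — 13 in total.
Key observation: a condition flipped, so demand moved to the other branch — A3, C4, E3 are never re-examined.

First evaluation (everything demanded from the output):
  B12 = -6 * -1 = 6
  D4 = 6 * 6 = 36
  F12 = MAX(6, -1) = 6
  B10 = 36 - 6 = 30
  E4 = 36 * 30 = 1080
  E12 = -(30) = -30
  E3 = MIN(-1, -30) = -30
  C4 = ABS(-30) = 30
  A3 = -(30) = -30
  G8 = MIN(-4, -6) = -6
  H11 = MIN(-30, 1080) = -30
  E9 = -30 - -30 = 0
  G1 = 0 - 6 = -6
  A2 = -6 - -6 = 0
  H1 = IF(A2=0: A2=0 -> then branch A3) = -30

Propagation after the edit:
  B12: runs — D9 -6->0; result 0.
  D4: runs — B12 6->0; B12 6->0; result 0.
  F12: runs — B12 6->0; result 0.
  B10: runs — D4 36->0; F12 6->0; result 0.
  E4: runs — D4 36->0; B10 30->0; result 0.
  E12: runs — B10 30->0; result 0.
  E3: marked dirty but never re-examined — demand shifted away from it.
  C4: marked dirty but never re-examined — demand shifted away from it.
  A3: marked dirty but never re-examined — demand shifted away from it.
  G8: runs — D9 -6->0; result -4.
  H11: runs — E12 -30->0; E4 1080->0; result 0.
  E9: runs — E12 -30->0; H11 -30->0; result 0 (same value as before).
  G1: runs — F12 6->0; result 0.
  A2: runs — G1 -6->0; G8 -6->-4; result 4.
  H9: demanded for the first time — runs, produces 0.
  H1: runs — A2 0->4; result 0.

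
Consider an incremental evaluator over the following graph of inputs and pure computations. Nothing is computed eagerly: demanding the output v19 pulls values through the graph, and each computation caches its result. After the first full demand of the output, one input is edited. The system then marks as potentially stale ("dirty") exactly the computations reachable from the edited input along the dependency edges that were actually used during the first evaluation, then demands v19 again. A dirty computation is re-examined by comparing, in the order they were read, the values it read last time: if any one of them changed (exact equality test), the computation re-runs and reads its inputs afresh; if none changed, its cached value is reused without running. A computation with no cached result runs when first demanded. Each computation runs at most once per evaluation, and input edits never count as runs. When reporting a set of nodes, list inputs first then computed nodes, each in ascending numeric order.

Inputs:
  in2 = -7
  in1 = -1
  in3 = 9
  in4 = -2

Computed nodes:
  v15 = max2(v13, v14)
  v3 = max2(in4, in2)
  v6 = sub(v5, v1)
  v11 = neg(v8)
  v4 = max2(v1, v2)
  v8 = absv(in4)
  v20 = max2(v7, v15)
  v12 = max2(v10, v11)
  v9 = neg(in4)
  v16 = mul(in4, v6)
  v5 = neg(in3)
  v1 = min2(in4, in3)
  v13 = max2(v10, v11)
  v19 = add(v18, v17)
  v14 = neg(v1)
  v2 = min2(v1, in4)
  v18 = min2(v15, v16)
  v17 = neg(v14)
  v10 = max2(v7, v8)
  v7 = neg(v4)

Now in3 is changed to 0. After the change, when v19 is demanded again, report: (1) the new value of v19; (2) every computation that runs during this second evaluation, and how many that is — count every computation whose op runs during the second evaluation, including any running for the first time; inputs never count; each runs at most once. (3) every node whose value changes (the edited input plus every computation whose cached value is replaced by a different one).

Initial pass — values computed on the first demand:
  v1 = min2(-2, 9) = -2
  v2 = min2(-2, -2) = -2
  v4 = max2(-2, -2) = -2
  v5 = neg(9) = -9
  v6 = sub(-9, -2) = -7
  v7 = neg(-2) = 2
  v8 = absv(-2) = 2
  v10 = max2(2, 2) = 2
  v11 = neg(2) = -2
  v13 = max2(2, -2) = 2
  v14 = neg(-2) = 2
  v15 = max2(2, 2) = 2
  v16 = mul(-2, -7) = 14
  v17 = neg(2) = -2
  v18 = min2(2, 14) = 2
  v19 = add(2, -2) = 0

Second demand — change propagation:
  v1: re-runs because in3 9->0; new result -2 (unchanged).
  v2: re-examined; everything it read last time is the same (v1 unchanged, in4 unchanged) — cache -2 kept, no run.
  v4: re-examined; everything it read last time is the same (v1 unchanged, v2 unchanged) — cache -2 kept, no run.
  v5: re-runs because in3 9->0; new result 0.
  v6: re-runs because v5 -9->0; new result 2.
  v7: re-examined; everything it read last time is the same (v4 unchanged) — cache 2 kept, no run.
  v10: re-examined; everything it read last time is the same (v7 unchanged, v8 unchanged) — cache 2 kept, no run.
  v13: re-examined; everything it read last time is the same (v10 unchanged, v11 unchanged) — cache 2 kept, no run.
  v14: re-examined; everything it read last time is the same (v1 unchanged) — cache 2 kept, no run.
  v15: re-examined; everything it read last time is the same (v13 unchanged, v14 unchanged) — cache 2 kept, no run.
  v16: re-runs because v6 -7->2; new result -4.
  v17: re-examined; everything it read last time is the same (v14 unchanged) — cache -2 kept, no run.
  v18: re-runs because v16 14->-4; new result -4.
  v19: re-runs because v18 2->-4; new result -6.

The important point: at v2 every value read last time is unchanged, so the dirty flag clears without a run.

v19 now evaluates to -6.
Run set: v1, v5, v6, v16, v18, v19 (6 run).
Changed values: in3, v5, v6, v16, v18, v19.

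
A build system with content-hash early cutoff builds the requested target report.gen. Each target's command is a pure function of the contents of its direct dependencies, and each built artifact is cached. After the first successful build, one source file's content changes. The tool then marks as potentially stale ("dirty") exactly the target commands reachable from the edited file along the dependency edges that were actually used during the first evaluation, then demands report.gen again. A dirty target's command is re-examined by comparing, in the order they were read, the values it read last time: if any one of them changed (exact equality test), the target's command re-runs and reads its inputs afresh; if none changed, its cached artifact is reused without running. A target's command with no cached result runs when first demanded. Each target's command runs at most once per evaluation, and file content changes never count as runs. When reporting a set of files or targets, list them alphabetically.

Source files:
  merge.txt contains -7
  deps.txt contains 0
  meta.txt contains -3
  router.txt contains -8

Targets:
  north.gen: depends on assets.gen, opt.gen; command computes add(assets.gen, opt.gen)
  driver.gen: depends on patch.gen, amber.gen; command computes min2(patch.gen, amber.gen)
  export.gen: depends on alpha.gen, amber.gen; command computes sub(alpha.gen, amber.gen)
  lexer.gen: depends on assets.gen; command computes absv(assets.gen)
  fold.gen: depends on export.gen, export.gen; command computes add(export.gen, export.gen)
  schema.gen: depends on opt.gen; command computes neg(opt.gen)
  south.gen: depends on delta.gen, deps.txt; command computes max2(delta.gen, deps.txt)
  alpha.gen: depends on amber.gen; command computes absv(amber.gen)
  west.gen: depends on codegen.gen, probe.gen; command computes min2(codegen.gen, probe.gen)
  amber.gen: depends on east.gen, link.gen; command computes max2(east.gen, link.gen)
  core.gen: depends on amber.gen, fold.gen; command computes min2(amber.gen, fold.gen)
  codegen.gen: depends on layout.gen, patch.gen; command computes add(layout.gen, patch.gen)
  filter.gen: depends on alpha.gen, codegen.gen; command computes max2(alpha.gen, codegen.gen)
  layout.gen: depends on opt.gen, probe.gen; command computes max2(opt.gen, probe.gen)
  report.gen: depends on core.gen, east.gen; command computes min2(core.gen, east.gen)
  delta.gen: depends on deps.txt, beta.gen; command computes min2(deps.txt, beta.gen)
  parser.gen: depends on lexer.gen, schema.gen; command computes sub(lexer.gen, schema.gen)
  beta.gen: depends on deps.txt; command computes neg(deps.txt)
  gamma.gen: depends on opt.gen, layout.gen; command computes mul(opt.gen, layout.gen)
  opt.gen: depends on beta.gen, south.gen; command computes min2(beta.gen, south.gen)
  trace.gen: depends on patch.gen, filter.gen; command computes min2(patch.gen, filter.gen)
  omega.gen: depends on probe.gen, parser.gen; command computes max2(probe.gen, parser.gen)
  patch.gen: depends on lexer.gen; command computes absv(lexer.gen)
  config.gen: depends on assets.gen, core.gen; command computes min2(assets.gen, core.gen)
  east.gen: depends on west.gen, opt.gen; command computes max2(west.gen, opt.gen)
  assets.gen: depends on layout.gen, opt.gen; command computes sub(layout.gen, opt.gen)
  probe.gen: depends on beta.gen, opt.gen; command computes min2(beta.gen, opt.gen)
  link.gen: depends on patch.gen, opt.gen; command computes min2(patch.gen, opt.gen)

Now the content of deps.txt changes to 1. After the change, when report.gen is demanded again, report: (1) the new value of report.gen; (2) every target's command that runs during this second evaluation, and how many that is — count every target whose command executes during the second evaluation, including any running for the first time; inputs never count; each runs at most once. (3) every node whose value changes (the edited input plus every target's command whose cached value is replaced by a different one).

New value of report.gen: -1.
Target commands that run: alpha.gen, amber.gen, assets.gen, beta.gen, codegen.gen, core.gen, delta.gen, east.gen, export.gen, fold.gen, layout.gen, link.gen, opt.gen, probe.gen, report.gen, south.gen, west.gen — 17 in total.
Values that change: alpha.gen, amber.gen, beta.gen, codegen.gen, core.gen, delta.gen, deps.txt, east.gen, export.gen, fold.gen, layout.gen, link.gen, opt.gen, probe.gen, report.gen, south.gen, west.gen.
Key observation: the cutoff stops propagation at lexer.gen — its inputs' values are unchanged, so it reuses its cache.

First evaluation (everything demanded from the output):
  beta.gen = neg(0) = 0
  delta.gen = min2(0, 0) = 0
  south.gen = max2(0, 0) = 0
  opt.gen = min2(0, 0) = 0
  probe.gen = min2(0, 0) = 0
  layout.gen = max2(0, 0) = 0
  assets.gen = sub(0, 0) = 0
  lexer.gen = absv(0) = 0
  patch.gen = absv(0) = 0
  codegen.gen = add(0, 0) = 0
  link.gen = min2(0, 0) = 0
  west.gen = min2(0, 0) = 0
  east.gen = max2(0, 0) = 0
  amber.gen = max2(0, 0) = 0
  alpha.gen = absv(0) = 0
  export.gen = sub(0, 0) = 0
  fold.gen = add(0, 0) = 0
  core.gen = min2(0, 0) = 0
  report.gen = min2(0, 0) = 0

Propagation after the edit:
  beta.gen: runs — deps.txt 0->1; result -1.
  delta.gen: runs — deps.txt 0->1; beta.gen 0->-1; result -1.
  south.gen: runs — delta.gen 0->-1; deps.txt 0->1; result 1.
  opt.gen: runs — beta.gen 0->-1; south.gen 0->1; result -1.
  probe.gen: runs — beta.gen 0->-1; opt.gen 0->-1; result -1.
  layout.gen: runs — opt.gen 0->-1; probe.gen 0->-1; result -1.
  assets.gen: runs — layout.gen 0->-1; opt.gen 0->-1; result 0 (same value as before).
  lexer.gen: checked — values it read are unchanged (assets.gen unchanged); reused cached 0 without running.
  patch.gen: checked — values it read are unchanged (lexer.gen unchanged); reused cached 0 without running.
  codegen.gen: runs — layout.gen 0->-1; result -1.
  link.gen: runs — opt.gen 0->-1; result -1.
  west.gen: runs — codegen.gen 0->-1; probe.gen 0->-1; result -1.
  east.gen: runs — west.gen 0->-1; opt.gen 0->-1; result -1.
  amber.gen: runs — east.gen 0->-1; link.gen 0->-1; result -1.
  alpha.gen: runs — amber.gen 0->-1; result 1.
  export.gen: runs — alpha.gen 0->1; amber.gen 0->-1; result 2.
  fold.gen: runs — export.gen 0->2; export.gen 0->2; result 4.
  core.gen: runs — amber.gen 0->-1; fold.gen 0->4; result -1.
  report.gen: runs — core.gen 0->-1; east.gen 0->-1; result -1.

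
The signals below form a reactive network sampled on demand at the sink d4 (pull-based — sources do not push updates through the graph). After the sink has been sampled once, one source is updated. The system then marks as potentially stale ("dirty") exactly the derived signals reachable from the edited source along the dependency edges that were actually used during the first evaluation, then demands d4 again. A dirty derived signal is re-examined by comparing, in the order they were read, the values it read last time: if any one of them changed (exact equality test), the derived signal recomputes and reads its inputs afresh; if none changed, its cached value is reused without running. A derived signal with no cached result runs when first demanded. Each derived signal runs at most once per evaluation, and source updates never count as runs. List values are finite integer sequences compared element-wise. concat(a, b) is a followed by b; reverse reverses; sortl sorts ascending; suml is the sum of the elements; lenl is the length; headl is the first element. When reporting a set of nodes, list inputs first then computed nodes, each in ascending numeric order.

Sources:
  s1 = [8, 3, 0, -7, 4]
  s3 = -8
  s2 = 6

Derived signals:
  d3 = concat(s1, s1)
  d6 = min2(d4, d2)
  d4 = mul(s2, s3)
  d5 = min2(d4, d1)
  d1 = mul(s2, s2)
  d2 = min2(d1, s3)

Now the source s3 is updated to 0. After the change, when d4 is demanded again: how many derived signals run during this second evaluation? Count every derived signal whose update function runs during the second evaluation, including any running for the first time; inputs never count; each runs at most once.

Initial pass — values computed on the first demand:
  d4 = mul(6, -8) = -48

Second demand — change propagation:
  d4: re-runs because s3 -8->0; new result 0.

Run set: d4 (1 run).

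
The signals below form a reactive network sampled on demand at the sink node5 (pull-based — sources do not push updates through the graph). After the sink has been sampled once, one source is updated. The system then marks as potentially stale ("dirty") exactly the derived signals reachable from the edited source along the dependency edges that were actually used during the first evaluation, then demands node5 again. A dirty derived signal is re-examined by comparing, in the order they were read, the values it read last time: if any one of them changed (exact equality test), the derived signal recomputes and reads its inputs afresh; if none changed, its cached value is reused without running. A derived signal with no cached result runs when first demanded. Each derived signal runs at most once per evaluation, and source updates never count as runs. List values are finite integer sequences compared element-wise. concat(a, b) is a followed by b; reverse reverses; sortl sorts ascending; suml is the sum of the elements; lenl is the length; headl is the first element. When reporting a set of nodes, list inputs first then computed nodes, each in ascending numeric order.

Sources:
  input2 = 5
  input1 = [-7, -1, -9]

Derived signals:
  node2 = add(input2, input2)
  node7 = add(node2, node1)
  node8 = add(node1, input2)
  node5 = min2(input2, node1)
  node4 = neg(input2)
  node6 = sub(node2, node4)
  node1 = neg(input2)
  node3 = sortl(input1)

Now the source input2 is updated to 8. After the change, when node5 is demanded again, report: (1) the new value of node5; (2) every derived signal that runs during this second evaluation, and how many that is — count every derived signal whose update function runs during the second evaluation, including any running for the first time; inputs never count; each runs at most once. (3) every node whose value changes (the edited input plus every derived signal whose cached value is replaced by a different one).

Initial pass — values computed on the first demand:
  node1 = neg(5) = -5
  node5 = min2(5, -5) = -5

Second demand — change propagation:
  node1: re-runs because input2 5->8; new result -8.
  node5: re-runs because input2 5->8; node1 -5->-8; new result -8.

node5 now evaluates to -8.
Run set: node1, node5 (2 run).
Changed values: input2, node1, node5.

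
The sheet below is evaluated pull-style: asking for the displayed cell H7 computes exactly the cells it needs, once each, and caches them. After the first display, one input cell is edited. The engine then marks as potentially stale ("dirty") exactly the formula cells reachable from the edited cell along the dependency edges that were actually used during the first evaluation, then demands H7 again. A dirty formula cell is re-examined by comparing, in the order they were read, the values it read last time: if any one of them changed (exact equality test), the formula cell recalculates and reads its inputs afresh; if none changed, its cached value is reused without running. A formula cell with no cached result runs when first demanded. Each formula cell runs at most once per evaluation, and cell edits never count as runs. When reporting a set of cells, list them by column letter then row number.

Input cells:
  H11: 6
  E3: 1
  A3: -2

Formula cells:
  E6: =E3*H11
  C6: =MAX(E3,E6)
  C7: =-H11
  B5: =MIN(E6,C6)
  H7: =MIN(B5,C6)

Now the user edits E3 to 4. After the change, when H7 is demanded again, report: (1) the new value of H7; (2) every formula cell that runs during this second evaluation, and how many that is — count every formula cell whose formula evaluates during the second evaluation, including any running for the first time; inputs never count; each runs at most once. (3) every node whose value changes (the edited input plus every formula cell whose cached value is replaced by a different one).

Demanding H7 again yields 24.
4 formula cells run: B5, C6, E6, H7.
The nodes whose values change: B5, C6, E3, E6, H7.

First demand of the output computes:
  E6 = 1 * 6 = 6
  C6 = MAX(1, 6) = 6
  B5 = MIN(6, 6) = 6
  H7 = MIN(6, 6) = 6

After the edit, cleaning proceeds:
  E6: a read changed (E3 1->4) — executes, giving 24.
  C6: a read changed (E3 1->4; E6 6->24) — executes, giving 24.
  B5: a read changed (E6 6->24; C6 6->24) — executes, giving 24.
  H7: a read changed (B5 6->24; C6 6->24) — executes, giving 24.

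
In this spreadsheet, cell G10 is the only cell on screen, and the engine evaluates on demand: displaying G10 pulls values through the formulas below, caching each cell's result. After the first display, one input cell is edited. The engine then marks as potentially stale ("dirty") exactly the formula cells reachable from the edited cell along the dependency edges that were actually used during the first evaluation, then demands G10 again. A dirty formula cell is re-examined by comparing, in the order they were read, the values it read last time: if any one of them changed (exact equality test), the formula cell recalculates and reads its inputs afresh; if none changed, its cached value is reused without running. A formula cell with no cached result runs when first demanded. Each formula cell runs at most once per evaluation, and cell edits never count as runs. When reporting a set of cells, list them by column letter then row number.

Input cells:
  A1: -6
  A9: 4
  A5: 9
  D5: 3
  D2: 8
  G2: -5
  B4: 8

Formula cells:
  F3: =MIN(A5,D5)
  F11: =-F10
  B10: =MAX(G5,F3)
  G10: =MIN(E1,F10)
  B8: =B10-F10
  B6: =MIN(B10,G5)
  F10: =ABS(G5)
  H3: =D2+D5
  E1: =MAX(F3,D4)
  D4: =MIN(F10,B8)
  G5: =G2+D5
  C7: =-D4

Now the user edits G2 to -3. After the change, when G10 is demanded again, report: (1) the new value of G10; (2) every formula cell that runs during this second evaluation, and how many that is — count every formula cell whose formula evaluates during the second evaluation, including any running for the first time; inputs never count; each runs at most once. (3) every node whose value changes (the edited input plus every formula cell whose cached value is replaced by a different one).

Initial pass — values computed on the first demand:
  F3 = MIN(9, 3) = 3
  G5 = -5 + 3 = -2
  B10 = MAX(-2, 3) = 3
  F10 = ABS(-2) = 2
  B8 = 3 - 2 = 1
  D4 = MIN(2, 1) = 1
  E1 = MAX(3, 1) = 3
  G10 = MIN(3, 2) = 2

Second demand — change propagation:
  G5: re-runs because G2 -5->-3; new result 0.
  B10: re-runs because G5 -2->0; new result 3 (unchanged).
  F10: re-runs because G5 -2->0; new result 0.
  B8: re-runs because F10 2->0; new result 3.
  D4: re-runs because F10 2->0; B8 1->3; new result 0.
  E1: re-runs because D4 1->0; new result 3 (unchanged).
  G10: re-runs because F10 2->0; new result 0.

G10 now evaluates to 0.
Run set: B8, B10, D4, E1, F10, G5, G10 (7 run).
Changed values: B8, D4, F10, G2, G5, G10.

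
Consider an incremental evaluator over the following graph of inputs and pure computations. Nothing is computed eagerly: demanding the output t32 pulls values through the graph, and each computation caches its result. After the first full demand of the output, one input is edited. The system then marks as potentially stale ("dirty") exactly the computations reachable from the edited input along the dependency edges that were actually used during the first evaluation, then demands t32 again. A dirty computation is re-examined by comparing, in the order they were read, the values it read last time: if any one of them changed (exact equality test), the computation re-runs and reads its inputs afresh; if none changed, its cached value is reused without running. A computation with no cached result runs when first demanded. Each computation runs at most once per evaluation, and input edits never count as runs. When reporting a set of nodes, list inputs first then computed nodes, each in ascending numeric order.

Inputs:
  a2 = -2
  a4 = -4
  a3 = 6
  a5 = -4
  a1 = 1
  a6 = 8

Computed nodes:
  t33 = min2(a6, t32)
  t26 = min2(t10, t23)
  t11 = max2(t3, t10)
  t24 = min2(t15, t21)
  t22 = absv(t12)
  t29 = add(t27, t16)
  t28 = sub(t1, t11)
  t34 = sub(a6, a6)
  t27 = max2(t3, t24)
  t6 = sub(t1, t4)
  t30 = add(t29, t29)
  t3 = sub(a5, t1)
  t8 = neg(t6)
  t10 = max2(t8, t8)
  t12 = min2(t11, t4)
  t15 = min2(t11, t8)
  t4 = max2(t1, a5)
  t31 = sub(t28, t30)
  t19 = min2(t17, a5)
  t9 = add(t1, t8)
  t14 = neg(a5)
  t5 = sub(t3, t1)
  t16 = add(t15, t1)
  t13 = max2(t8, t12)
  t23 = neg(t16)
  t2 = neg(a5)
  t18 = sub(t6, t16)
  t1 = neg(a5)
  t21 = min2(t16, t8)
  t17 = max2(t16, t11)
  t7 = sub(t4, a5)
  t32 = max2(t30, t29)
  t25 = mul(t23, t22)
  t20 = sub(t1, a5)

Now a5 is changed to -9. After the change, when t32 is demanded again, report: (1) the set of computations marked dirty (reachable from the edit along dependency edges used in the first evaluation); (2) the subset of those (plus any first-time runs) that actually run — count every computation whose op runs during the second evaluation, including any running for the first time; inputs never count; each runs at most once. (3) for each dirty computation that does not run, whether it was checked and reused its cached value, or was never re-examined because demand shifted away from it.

Initial pass — values computed on the first demand:
  t1 = neg(-4) = 4
  t3 = sub(-4, 4) = -8
  t4 = max2(4, -4) = 4
  t6 = sub(4, 4) = 0
  t8 = neg(0) = 0
  t10 = max2(0, 0) = 0
  t11 = max2(-8, 0) = 0
  t15 = min2(0, 0) = 0
  t16 = add(0, 4) = 4
  t21 = min2(4, 0) = 0
  t24 = min2(0, 0) = 0
  t27 = max2(-8, 0) = 0
  t29 = add(0, 4) = 4
  t30 = add(4, 4) = 8
  t32 = max2(8, 4) = 8

Second demand — change propagation:
  t1: re-runs because a5 -4->-9; new result 9.
  t3: re-runs because a5 -4->-9; t1 4->9; new result -18.
  t4: re-runs because t1 4->9; a5 -4->-9; new result 9.
  t6: re-runs because t1 4->9; t4 4->9; new result 0 (unchanged).
  t8: re-examined; everything it read last time is the same (t6 unchanged) — cache 0 kept, no run.
  t10: re-examined; everything it read last time is the same (t8 unchanged, t8 unchanged) — cache 0 kept, no run.
  t11: re-runs because t3 -8->-18; new result 0 (unchanged).
  t15: re-examined; everything it read last time is the same (t11 unchanged, t8 unchanged) — cache 0 kept, no run.
  t16: re-runs because t1 4->9; new result 9.
  t21: re-runs because t16 4->9; new result 0 (unchanged).
  t24: re-examined; everything it read last time is the same (t15 unchanged, t21 unchanged) — cache 0 kept, no run.
  t27: re-runs because t3 -8->-18; new result 0 (unchanged).
  t29: re-runs because t16 4->9; new result 9.
  t30: re-runs because t29 4->9; t29 4->9; new result 18.
  t32: re-runs because t30 8->18; t29 4->9; new result 18.

The important point: at t8 every value read last time is unchanged, so the dirty flag clears without a run.

Dirty set: t1, t3, t4, t6, t8, t10, t11, t15, t16, t21, t24, t27, t29, t30, t32.
Run set: t1, t3, t4, t6, t11, t16, t21, t27, t29, t30, t32 (11 run).
Re-examined without running (cache reused): t8, t10, t15, t24.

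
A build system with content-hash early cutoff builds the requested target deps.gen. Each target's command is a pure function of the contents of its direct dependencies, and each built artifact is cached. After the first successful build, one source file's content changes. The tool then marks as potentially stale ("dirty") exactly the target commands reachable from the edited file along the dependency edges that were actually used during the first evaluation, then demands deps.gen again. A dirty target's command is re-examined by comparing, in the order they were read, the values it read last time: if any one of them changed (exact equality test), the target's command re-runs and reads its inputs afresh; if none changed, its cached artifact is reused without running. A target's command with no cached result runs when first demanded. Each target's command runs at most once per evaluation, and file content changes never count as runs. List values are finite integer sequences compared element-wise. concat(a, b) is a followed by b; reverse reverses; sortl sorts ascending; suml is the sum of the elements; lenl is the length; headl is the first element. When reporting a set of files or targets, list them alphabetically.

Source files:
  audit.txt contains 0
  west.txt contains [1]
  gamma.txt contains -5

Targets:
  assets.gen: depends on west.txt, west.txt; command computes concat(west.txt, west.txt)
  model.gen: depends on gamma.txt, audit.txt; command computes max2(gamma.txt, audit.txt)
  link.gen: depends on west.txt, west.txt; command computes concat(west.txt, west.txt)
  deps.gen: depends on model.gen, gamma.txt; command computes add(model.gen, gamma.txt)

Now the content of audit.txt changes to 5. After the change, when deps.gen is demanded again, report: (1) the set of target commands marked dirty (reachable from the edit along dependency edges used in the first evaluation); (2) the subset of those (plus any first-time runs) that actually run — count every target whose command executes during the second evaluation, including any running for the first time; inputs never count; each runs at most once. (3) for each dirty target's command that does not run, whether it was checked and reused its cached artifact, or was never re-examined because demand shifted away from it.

First evaluation (everything demanded from the output):
  model.gen = max2(-5, 0) = 0
  deps.gen = add(0, -5) = -5

Propagation after the edit:
  model.gen: runs — audit.txt 0->5; result 5.
  deps.gen: runs — model.gen 0->5; result 0.

Marked dirty: deps.gen, model.gen.
Target commands that run: deps.gen, model.gen — 2 in total.
Every dirty target's command ran.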